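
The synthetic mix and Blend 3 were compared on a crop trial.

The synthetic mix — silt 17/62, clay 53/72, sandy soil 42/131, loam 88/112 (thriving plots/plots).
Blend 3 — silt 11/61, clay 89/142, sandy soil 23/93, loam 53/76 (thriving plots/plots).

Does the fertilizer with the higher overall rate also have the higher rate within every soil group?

Silt: the synthetic mix 17/62 = 27.4%, Blend 3 11/61 = 18.0% → the synthetic mix
Clay: the synthetic mix 53/72 = 73.6%, Blend 3 89/142 = 62.7% → the synthetic mix
Sandy soil: the synthetic mix 42/131 = 32.1%, Blend 3 23/93 = 24.7% → the synthetic mix
Loam: the synthetic mix 88/112 = 78.6%, Blend 3 53/76 = 69.7% → the synthetic mix
Overall: the synthetic mix 200/377 = 53.1%, Blend 3 176/372 = 47.3% → the synthetic mix
The synthetic mix wins overall and in every soil group — no reversal.

Yes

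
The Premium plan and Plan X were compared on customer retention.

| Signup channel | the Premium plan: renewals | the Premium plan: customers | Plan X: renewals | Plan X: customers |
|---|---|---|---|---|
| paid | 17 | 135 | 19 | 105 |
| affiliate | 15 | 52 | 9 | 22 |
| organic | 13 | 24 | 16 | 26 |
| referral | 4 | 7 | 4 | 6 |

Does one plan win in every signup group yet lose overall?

No

Paid: the Premium plan 17/135 = 12.6%, Plan X 19/105 = 18.1% → Plan X
Affiliate: the Premium plan 15/52 = 28.8%, Plan X 9/22 = 40.9% → Plan X
Organic: the Premium plan 13/24 = 54.2%, Plan X 16/26 = 61.5% → Plan X
Referral: the Premium plan 4/7 = 57.1%, Plan X 4/6 = 66.7% → Plan X
Overall: the Premium plan 49/218 = 22.5%, Plan X 48/159 = 30.2% → Plan X
Plan X wins overall and in every signup group — no reversal.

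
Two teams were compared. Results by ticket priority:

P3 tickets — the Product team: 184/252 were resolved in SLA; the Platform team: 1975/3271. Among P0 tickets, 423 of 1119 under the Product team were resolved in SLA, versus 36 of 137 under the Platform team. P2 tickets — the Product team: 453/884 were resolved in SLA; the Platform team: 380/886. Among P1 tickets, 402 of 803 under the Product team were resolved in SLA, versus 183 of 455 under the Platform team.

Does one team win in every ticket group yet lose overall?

P3: the Product team 184/252 = 73.0%, the Platform team 1975/3271 = 60.4% → the Product team
P0: the Product team 423/1119 = 37.8%, the Platform team 36/137 = 26.3% → the Product team
P2: the Product team 453/884 = 51.2%, the Platform team 380/886 = 42.9% → the Product team
P1: the Product team 402/803 = 50.1%, the Platform team 183/455 = 40.2% → the Product team
Overall: the Product team 1462/3058 = 47.8%, the Platform team 2574/4749 = 54.2% → the Platform team
The Product team wins each ticket group but the Platform team wins overall — the comparison reverses. The Product team's tickets skew toward P0, which has a lower base rate.

Yes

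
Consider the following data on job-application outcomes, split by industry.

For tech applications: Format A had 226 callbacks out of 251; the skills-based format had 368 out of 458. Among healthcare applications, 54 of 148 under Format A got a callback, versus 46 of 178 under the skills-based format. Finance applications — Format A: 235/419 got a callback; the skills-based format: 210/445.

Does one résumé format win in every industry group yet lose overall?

Tech: Format A 226/251 = 90.0%, the skills-based format 368/458 = 80.3% → Format A
Healthcare: Format A 54/148 = 36.5%, the skills-based format 46/178 = 25.8% → Format A
Finance: Format A 235/419 = 56.1%, the skills-based format 210/445 = 47.2% → Format A
Overall: Format A 515/818 = 63.0%, the skills-based format 624/1081 = 57.7% → Format A
Format A wins overall and in every industry group — no reversal.

No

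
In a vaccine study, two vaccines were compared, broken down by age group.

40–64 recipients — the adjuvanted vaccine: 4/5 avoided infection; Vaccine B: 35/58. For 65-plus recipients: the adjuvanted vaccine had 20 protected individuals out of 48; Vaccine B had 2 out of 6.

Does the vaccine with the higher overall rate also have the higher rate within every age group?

40–64: the adjuvanted vaccine 4/5 = 80.0%, Vaccine B 35/58 = 60.3% → the adjuvanted vaccine
65-plus: the adjuvanted vaccine 20/48 = 41.7%, Vaccine B 2/6 = 33.3% → the adjuvanted vaccine
Overall: the adjuvanted vaccine 24/53 = 45.3%, Vaccine B 37/64 = 57.8% → Vaccine B
The adjuvanted vaccine wins each age group but Vaccine B wins overall — the comparison reverses. The adjuvanted vaccine's recipients skew toward 65-plus, which has a lower base rate.

No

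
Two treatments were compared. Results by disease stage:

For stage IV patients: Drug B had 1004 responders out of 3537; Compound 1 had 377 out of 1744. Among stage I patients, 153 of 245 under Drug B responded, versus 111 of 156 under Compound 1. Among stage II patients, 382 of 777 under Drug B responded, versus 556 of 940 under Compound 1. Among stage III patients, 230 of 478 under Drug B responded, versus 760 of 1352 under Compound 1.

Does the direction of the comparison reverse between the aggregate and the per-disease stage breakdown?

No

Stage IV: Drug B 1004/3537 = 28.4%, Compound 1 377/1744 = 21.6% → Drug B
Stage I: Drug B 153/245 = 62.4%, Compound 1 111/156 = 71.2% → Compound 1
Stage II: Drug B 382/777 = 49.2%, Compound 1 556/940 = 59.1% → Compound 1
Stage III: Drug B 230/478 = 48.1%, Compound 1 760/1352 = 56.2% → Compound 1
Overall: Drug B 1769/5037 = 35.1%, Compound 1 1804/4192 = 43.0% → Compound 1
Neither sweeps: Drug B wins 1 of 4 groups, Compound 1 wins 3. Compound 1 wins overall but not every group — no Simpson reversal.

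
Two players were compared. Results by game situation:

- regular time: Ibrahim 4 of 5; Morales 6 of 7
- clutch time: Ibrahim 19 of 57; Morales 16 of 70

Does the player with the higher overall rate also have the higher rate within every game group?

No

Regular time: Ibrahim 4/5 = 80.0%, Morales 6/7 = 85.7% → Morales
Clutch time: Ibrahim 19/57 = 33.3%, Morales 16/70 = 22.9% → Ibrahim
Overall: Ibrahim 23/62 = 37.1%, Morales 22/77 = 28.6% → Ibrahim
Neither sweeps: Ibrahim wins 1 of 2 groups, Morales wins 1. Ibrahim wins overall but not every group — no Simpson reversal.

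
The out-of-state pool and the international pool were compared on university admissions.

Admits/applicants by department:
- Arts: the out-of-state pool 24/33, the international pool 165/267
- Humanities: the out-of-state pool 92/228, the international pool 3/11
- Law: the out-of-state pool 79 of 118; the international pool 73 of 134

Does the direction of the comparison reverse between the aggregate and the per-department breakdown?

Arts: the out-of-state pool 24/33 = 72.7%, the international pool 165/267 = 61.8% → the out-of-state pool
Humanities: the out-of-state pool 92/228 = 40.4%, the international pool 3/11 = 27.3% → the out-of-state pool
Law: the out-of-state pool 79/118 = 66.9%, the international pool 73/134 = 54.5% → the out-of-state pool
Overall: the out-of-state pool 195/379 = 51.5%, the international pool 241/412 = 58.5% → the international pool
The out-of-state pool wins each department group but the international pool wins overall — the comparison reverses. The out-of-state pool's applicants skew toward Humanities, which has a lower base rate.

Yes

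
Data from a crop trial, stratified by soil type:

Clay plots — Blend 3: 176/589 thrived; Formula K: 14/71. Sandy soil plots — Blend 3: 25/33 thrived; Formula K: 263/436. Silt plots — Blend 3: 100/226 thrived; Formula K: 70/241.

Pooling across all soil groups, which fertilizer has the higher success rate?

Formula K

Clay: Blend 3 176/589 = 29.9%, Formula K 14/71 = 19.7% → Blend 3
Sandy soil: Blend 3 25/33 = 75.8%, Formula K 263/436 = 60.3% → Blend 3
Silt: Blend 3 100/226 = 44.2%, Formula K 70/241 = 29.0% → Blend 3
Overall: Blend 3 301/848 = 35.5%, Formula K 347/748 = 46.4% → Formula K
(Blend 3 wins every soil group but Formula K wins overall — Blend 3's plots skew toward the low-rate clay group.)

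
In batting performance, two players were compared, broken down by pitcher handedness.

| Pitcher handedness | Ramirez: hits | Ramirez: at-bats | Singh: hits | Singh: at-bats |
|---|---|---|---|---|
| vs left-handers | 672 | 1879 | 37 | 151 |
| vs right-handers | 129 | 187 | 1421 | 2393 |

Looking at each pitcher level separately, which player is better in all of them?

Vs left-handers: Ramirez 672/1879 = 35.8%, Singh 37/151 = 24.5% → Ramirez
Vs right-handers: Ramirez 129/187 = 69.0%, Singh 1421/2393 = 59.4% → Ramirez
Ramirez has the higher rate in both groups.

Ramirez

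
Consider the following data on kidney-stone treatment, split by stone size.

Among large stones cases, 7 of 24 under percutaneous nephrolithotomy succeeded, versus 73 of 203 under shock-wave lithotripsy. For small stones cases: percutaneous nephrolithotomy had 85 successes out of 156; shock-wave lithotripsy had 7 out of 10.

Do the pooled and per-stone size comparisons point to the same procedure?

No

Large stones: percutaneous nephrolithotomy 7/24 = 29.2%, shock-wave lithotripsy 73/203 = 36.0% → shock-wave lithotripsy
Small stones: percutaneous nephrolithotomy 85/156 = 54.5%, shock-wave lithotripsy 7/10 = 70.0% → shock-wave lithotripsy
Overall: percutaneous nephrolithotomy 92/180 = 51.1%, shock-wave lithotripsy 80/213 = 37.6% → percutaneous nephrolithotomy
Shock-wave lithotripsy wins each stone group but percutaneous nephrolithotomy wins overall — the comparison reverses. Shock-wave lithotripsy's cases skew toward large stones, which has a lower base rate.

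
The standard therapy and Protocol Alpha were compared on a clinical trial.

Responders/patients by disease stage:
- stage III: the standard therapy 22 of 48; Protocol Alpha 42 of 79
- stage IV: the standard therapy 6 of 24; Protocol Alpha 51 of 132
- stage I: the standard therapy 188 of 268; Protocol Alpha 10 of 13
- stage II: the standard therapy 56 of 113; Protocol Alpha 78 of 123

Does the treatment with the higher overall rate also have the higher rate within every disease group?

Stage III: the standard therapy 22/48 = 45.8%, Protocol Alpha 42/79 = 53.2% → Protocol Alpha
Stage IV: the standard therapy 6/24 = 25.0%, Protocol Alpha 51/132 = 38.6% → Protocol Alpha
Stage I: the standard therapy 188/268 = 70.1%, Protocol Alpha 10/13 = 76.9% → Protocol Alpha
Stage II: the standard therapy 56/113 = 49.6%, Protocol Alpha 78/123 = 63.4% → Protocol Alpha
Overall: the standard therapy 272/453 = 60.0%, Protocol Alpha 181/347 = 52.2% → the standard therapy
Protocol Alpha wins each disease group but the standard therapy wins overall — the comparison reverses. Protocol Alpha's patients skew toward stage IV, which has a lower base rate.

No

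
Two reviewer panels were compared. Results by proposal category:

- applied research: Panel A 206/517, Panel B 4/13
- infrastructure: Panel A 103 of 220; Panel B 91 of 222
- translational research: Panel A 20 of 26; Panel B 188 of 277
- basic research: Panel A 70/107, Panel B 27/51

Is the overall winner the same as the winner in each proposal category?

Applied research: Panel A 206/517 = 39.8%, Panel B 4/13 = 30.8% → Panel A
Infrastructure: Panel A 103/220 = 46.8%, Panel B 91/222 = 41.0% → Panel A
Translational research: Panel A 20/26 = 76.9%, Panel B 188/277 = 67.9% → Panel A
Basic research: Panel A 70/107 = 65.4%, Panel B 27/51 = 52.9% → Panel A
Overall: Panel A 399/870 = 45.9%, Panel B 310/563 = 55.1% → Panel B
Panel A wins each proposal group but Panel B wins overall — the comparison reverses. Panel A's proposals skew toward applied research, which has a lower base rate.

No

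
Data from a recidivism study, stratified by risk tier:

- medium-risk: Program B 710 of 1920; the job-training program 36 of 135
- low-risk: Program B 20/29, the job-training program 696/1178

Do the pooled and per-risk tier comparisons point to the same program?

No

Medium-risk: Program B 710/1920 = 37.0%, the job-training program 36/135 = 26.7% → Program B
Low-risk: Program B 20/29 = 69.0%, the job-training program 696/1178 = 59.1% → Program B
Overall: Program B 730/1949 = 37.5%, the job-training program 732/1313 = 55.8% → the job-training program
Program B wins each risk group but the job-training program wins overall — the comparison reverses. Program B's participants skew toward medium-risk, which has a lower base rate.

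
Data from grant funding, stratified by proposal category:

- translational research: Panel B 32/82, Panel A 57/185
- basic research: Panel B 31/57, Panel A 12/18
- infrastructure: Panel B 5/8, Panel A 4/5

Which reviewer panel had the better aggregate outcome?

Panel B

Translational research: Panel B 32/82 = 39.0%, Panel A 57/185 = 30.8% → Panel B
Basic research: Panel B 31/57 = 54.4%, Panel A 12/18 = 66.7% → Panel A
Infrastructure: Panel B 5/8 = 62.5%, Panel A 4/5 = 80.0% → Panel A
Overall: Panel B 68/147 = 46.3%, Panel A 73/208 = 35.1% → Panel B
(Neither sweeps every proposal group, but Panel B has the higher pooled rate.)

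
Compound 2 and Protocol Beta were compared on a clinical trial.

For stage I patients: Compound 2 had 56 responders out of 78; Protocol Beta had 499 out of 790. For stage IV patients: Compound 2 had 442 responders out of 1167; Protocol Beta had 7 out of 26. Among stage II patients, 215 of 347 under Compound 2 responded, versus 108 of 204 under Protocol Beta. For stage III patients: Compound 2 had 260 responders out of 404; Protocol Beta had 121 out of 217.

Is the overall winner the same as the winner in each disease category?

No

Stage I: Compound 2 56/78 = 71.8%, Protocol Beta 499/790 = 63.2% → Compound 2
Stage IV: Compound 2 442/1167 = 37.9%, Protocol Beta 7/26 = 26.9% → Compound 2
Stage II: Compound 2 215/347 = 62.0%, Protocol Beta 108/204 = 52.9% → Compound 2
Stage III: Compound 2 260/404 = 64.4%, Protocol Beta 121/217 = 55.8% → Compound 2
Overall: Compound 2 973/1996 = 48.7%, Protocol Beta 735/1237 = 59.4% → Protocol Beta
Compound 2 wins each disease group but Protocol Beta wins overall — the comparison reverses. Compound 2's patients skew toward stage IV, which has a lower base rate.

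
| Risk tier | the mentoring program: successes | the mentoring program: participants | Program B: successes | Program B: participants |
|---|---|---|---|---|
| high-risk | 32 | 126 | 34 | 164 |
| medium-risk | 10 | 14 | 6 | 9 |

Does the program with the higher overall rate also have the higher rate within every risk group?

Yes

High-risk: the mentoring program 32/126 = 25.4%, Program B 34/164 = 20.7% → the mentoring program
Medium-risk: the mentoring program 10/14 = 71.4%, Program B 6/9 = 66.7% → the mentoring program
Overall: the mentoring program 42/140 = 30.0%, Program B 40/173 = 23.1% → the mentoring program
The mentoring program wins overall and in every risk group — no reversal.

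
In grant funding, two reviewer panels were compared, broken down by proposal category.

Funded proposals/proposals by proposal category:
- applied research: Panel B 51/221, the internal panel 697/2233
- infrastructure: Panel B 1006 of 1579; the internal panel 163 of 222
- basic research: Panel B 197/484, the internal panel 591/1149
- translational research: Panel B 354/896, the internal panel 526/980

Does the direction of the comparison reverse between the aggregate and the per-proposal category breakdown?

Yes

Applied research: Panel B 51/221 = 23.1%, the internal panel 697/2233 = 31.2% → the internal panel
Infrastructure: Panel B 1006/1579 = 63.7%, the internal panel 163/222 = 73.4% → the internal panel
Basic research: Panel B 197/484 = 40.7%, the internal panel 591/1149 = 51.4% → the internal panel
Translational research: Panel B 354/896 = 39.5%, the internal panel 526/980 = 53.7% → the internal panel
Overall: Panel B 1608/3180 = 50.6%, the internal panel 1977/4584 = 43.1% → Panel B
The internal panel wins each proposal group but Panel B wins overall — the comparison reverses. The internal panel's proposals skew toward applied research, which has a lower base rate.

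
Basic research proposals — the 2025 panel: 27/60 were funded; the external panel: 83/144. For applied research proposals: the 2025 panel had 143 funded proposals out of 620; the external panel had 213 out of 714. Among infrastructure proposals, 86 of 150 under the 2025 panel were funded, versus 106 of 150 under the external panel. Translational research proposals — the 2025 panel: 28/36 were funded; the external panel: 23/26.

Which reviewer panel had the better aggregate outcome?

the external panel

Basic research: the 2025 panel 27/60 = 45.0%, the external panel 83/144 = 57.6% → the external panel
Applied research: the 2025 panel 143/620 = 23.1%, the external panel 213/714 = 29.8% → the external panel
Infrastructure: the 2025 panel 86/150 = 57.3%, the external panel 106/150 = 70.7% → the external panel
Translational research: the 2025 panel 28/36 = 77.8%, the external panel 23/26 = 88.5% → the external panel
Overall: the 2025 panel 284/866 = 32.8%, the external panel 425/1034 = 41.1% → the external panel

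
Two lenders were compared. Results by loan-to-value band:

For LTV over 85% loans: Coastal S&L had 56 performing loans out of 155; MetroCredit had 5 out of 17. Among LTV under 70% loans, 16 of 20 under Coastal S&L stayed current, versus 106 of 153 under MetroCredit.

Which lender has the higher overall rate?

LTV over 85%: Coastal S&L 56/155 = 36.1%, MetroCredit 5/17 = 29.4% → Coastal S&L
LTV under 70%: Coastal S&L 16/20 = 80.0%, MetroCredit 106/153 = 69.3% → Coastal S&L
Overall: Coastal S&L 72/175 = 41.1%, MetroCredit 111/170 = 65.3% → MetroCredit
(Coastal S&L wins every loan-to-value group but MetroCredit wins overall — Coastal S&L's loans skew toward the low-rate LTV over 85% group.)

MetroCredit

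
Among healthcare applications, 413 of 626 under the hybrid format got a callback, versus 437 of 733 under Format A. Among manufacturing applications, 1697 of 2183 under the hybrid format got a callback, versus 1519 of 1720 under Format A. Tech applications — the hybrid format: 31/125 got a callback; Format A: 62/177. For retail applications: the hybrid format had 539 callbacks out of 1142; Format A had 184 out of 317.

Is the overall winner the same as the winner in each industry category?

No

Healthcare: the hybrid format 413/626 = 66.0%, Format A 437/733 = 59.6% → the hybrid format
Manufacturing: the hybrid format 1697/2183 = 77.7%, Format A 1519/1720 = 88.3% → Format A
Tech: the hybrid format 31/125 = 24.8%, Format A 62/177 = 35.0% → Format A
Retail: the hybrid format 539/1142 = 47.2%, Format A 184/317 = 58.0% → Format A
Overall: the hybrid format 2680/4076 = 65.8%, Format A 2202/2947 = 74.7% → Format A
Neither sweeps: the hybrid format wins 1 of 4 groups, Format A wins 3. Format A wins overall but not every group — no Simpson reversal.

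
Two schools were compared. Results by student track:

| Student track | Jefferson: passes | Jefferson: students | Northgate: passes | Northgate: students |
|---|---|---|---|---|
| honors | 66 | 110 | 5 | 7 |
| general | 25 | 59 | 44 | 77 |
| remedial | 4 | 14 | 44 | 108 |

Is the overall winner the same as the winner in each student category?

No

Honors: Jefferson 66/110 = 60.0%, Northgate 5/7 = 71.4% → Northgate
General: Jefferson 25/59 = 42.4%, Northgate 44/77 = 57.1% → Northgate
Remedial: Jefferson 4/14 = 28.6%, Northgate 44/108 = 40.7% → Northgate
Overall: Jefferson 95/183 = 51.9%, Northgate 93/192 = 48.4% → Jefferson
Northgate wins each student group but Jefferson wins overall — the comparison reverses. Northgate's students skew toward remedial, which has a lower base rate.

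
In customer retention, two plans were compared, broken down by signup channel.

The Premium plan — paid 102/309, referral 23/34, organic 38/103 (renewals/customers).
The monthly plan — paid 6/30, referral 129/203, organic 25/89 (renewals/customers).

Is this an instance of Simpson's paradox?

Paid: the Premium plan 102/309 = 33.0%, the monthly plan 6/30 = 20.0% → the Premium plan
Referral: the Premium plan 23/34 = 67.6%, the monthly plan 129/203 = 63.5% → the Premium plan
Organic: the Premium plan 38/103 = 36.9%, the monthly plan 25/89 = 28.1% → the Premium plan
Overall: the Premium plan 163/446 = 36.5%, the monthly plan 160/322 = 49.7% → the monthly plan
The Premium plan wins each signup group but the monthly plan wins overall — the comparison reverses. The Premium plan's customers skew toward paid, which has a lower base rate.

Yes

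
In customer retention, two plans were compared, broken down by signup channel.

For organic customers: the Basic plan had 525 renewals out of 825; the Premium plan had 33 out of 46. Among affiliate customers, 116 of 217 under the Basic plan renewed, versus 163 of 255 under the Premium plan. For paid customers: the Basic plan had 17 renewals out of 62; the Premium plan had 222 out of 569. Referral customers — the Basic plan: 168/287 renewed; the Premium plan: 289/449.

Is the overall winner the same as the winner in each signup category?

Organic: the Basic plan 525/825 = 63.6%, the Premium plan 33/46 = 71.7% → the Premium plan
Affiliate: the Basic plan 116/217 = 53.5%, the Premium plan 163/255 = 63.9% → the Premium plan
Paid: the Basic plan 17/62 = 27.4%, the Premium plan 222/569 = 39.0% → the Premium plan
Referral: the Basic plan 168/287 = 58.5%, the Premium plan 289/449 = 64.4% → the Premium plan
Overall: the Basic plan 826/1391 = 59.4%, the Premium plan 707/1319 = 53.6% → the Basic plan
The Premium plan wins each signup group but the Basic plan wins overall — the comparison reverses. The Premium plan's customers skew toward paid, which has a lower base rate.

No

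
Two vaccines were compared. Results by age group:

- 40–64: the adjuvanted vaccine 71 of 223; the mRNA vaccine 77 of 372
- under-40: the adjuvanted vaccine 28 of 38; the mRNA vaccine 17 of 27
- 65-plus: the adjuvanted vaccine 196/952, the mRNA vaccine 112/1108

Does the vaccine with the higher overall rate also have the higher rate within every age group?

Yes

40–64: the adjuvanted vaccine 71/223 = 31.8%, the mRNA vaccine 77/372 = 20.7% → the adjuvanted vaccine
Under-40: the adjuvanted vaccine 28/38 = 73.7%, the mRNA vaccine 17/27 = 63.0% → the adjuvanted vaccine
65-plus: the adjuvanted vaccine 196/952 = 20.6%, the mRNA vaccine 112/1108 = 10.1% → the adjuvanted vaccine
Overall: the adjuvanted vaccine 295/1213 = 24.3%, the mRNA vaccine 206/1507 = 13.7% → the adjuvanted vaccine
The adjuvanted vaccine wins overall and in every age group — no reversal.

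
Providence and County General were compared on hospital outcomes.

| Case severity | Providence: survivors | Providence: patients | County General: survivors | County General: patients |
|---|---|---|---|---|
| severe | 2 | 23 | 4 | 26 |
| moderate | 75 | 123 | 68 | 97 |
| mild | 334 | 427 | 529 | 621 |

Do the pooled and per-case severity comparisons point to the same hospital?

Yes

Severe: Providence 2/23 = 8.7%, County General 4/26 = 15.4% → County General
Moderate: Providence 75/123 = 61.0%, County General 68/97 = 70.1% → County General
Mild: Providence 334/427 = 78.2%, County General 529/621 = 85.2% → County General
Overall: Providence 411/573 = 71.7%, County General 601/744 = 80.8% → County General
County General wins overall and in every case group — no reversal.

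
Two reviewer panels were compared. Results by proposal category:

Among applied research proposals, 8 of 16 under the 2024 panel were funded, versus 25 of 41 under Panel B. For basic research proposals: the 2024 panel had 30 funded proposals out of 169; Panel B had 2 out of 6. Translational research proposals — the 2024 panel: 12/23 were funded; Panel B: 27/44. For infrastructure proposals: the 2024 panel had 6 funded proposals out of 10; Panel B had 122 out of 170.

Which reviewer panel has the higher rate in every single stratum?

Panel B

Applied research: the 2024 panel 8/16 = 50.0%, Panel B 25/41 = 61.0% → Panel B
Basic research: the 2024 panel 30/169 = 17.8%, Panel B 2/6 = 33.3% → Panel B
Translational research: the 2024 panel 12/23 = 52.2%, Panel B 27/44 = 61.4% → Panel B
Infrastructure: the 2024 panel 6/10 = 60.0%, Panel B 122/170 = 71.8% → Panel B
Panel B has the higher rate in all 4 groups.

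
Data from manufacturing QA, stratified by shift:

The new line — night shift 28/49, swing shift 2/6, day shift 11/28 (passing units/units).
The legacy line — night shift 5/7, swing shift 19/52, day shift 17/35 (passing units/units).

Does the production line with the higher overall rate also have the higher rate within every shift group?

Night shift: the new line 28/49 = 57.1%, the legacy line 5/7 = 71.4% → the legacy line
Swing shift: the new line 2/6 = 33.3%, the legacy line 19/52 = 36.5% → the legacy line
Day shift: the new line 11/28 = 39.3%, the legacy line 17/35 = 48.6% → the legacy line
Overall: the new line 41/83 = 49.4%, the legacy line 41/94 = 43.6% → the new line
The legacy line wins each shift group but the new line wins overall — the comparison reverses. The legacy line's units skew toward swing shift, which has a lower base rate.

No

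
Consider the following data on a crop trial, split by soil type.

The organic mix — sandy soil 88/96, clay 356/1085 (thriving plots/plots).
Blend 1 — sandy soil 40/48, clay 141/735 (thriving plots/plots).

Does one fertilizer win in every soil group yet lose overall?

No

Sandy soil: the organic mix 88/96 = 91.7%, Blend 1 40/48 = 83.3% → the organic mix
Clay: the organic mix 356/1085 = 32.8%, Blend 1 141/735 = 19.2% → the organic mix
Overall: the organic mix 444/1181 = 37.6%, Blend 1 181/783 = 23.1% → the organic mix
The organic mix wins overall and in every soil group — no reversal.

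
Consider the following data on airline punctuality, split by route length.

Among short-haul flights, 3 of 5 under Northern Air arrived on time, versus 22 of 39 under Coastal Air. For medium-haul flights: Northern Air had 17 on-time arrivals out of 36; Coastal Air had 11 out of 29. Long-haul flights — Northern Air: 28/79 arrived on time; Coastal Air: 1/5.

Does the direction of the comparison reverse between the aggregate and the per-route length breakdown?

Short-haul: Northern Air 3/5 = 60.0%, Coastal Air 22/39 = 56.4% → Northern Air
Medium-haul: Northern Air 17/36 = 47.2%, Coastal Air 11/29 = 37.9% → Northern Air
Long-haul: Northern Air 28/79 = 35.4%, Coastal Air 1/5 = 20.0% → Northern Air
Overall: Northern Air 48/120 = 40.0%, Coastal Air 34/73 = 46.6% → Coastal Air
Northern Air wins each route group but Coastal Air wins overall — the comparison reverses. Northern Air's flights skew toward long-haul, which has a lower base rate.

Yes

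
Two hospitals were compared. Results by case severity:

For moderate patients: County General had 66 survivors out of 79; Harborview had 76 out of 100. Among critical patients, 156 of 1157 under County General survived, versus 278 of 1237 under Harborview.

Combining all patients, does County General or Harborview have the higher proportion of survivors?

Harborview

Moderate: County General 66/79 = 83.5%, Harborview 76/100 = 76.0% → County General
Critical: County General 156/1157 = 13.5%, Harborview 278/1237 = 22.5% → Harborview
Overall: County General 222/1236 = 18.0%, Harborview 354/1337 = 26.5% → Harborview
(Neither sweeps every case group, but Harborview has the higher pooled rate.)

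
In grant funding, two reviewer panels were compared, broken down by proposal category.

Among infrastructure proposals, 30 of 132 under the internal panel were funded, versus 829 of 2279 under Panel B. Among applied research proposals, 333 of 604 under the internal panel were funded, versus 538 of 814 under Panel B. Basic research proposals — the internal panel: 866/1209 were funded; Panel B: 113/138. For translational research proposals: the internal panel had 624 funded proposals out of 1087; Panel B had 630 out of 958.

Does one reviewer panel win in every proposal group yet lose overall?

Yes

Infrastructure: the internal panel 30/132 = 22.7%, Panel B 829/2279 = 36.4% → Panel B
Applied research: the internal panel 333/604 = 55.1%, Panel B 538/814 = 66.1% → Panel B
Basic research: the internal panel 866/1209 = 71.6%, Panel B 113/138 = 81.9% → Panel B
Translational research: the internal panel 624/1087 = 57.4%, Panel B 630/958 = 65.8% → Panel B
Overall: the internal panel 1853/3032 = 61.1%, Panel B 2110/4189 = 50.4% → the internal panel
Panel B wins each proposal group but the internal panel wins overall — the comparison reverses. Panel B's proposals skew toward infrastructure, which has a lower base rate.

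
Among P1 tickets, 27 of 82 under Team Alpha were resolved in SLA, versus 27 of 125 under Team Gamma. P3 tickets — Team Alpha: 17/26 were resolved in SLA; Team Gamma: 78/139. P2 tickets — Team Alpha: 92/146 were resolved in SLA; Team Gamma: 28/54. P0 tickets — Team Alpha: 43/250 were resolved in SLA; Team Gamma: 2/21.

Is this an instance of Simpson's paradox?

Yes

P1: Team Alpha 27/82 = 32.9%, Team Gamma 27/125 = 21.6% → Team Alpha
P3: Team Alpha 17/26 = 65.4%, Team Gamma 78/139 = 56.1% → Team Alpha
P2: Team Alpha 92/146 = 63.0%, Team Gamma 28/54 = 51.9% → Team Alpha
P0: Team Alpha 43/250 = 17.2%, Team Gamma 2/21 = 9.5% → Team Alpha
Overall: Team Alpha 179/504 = 35.5%, Team Gamma 135/339 = 39.8% → Team Gamma
Team Alpha wins each ticket group but Team Gamma wins overall — the comparison reverses. Team Alpha's tickets skew toward P0, which has a lower base rate.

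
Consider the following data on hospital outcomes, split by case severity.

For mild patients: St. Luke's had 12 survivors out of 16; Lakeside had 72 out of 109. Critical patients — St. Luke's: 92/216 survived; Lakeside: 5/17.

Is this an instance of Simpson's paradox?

Yes

Mild: St. Luke's 12/16 = 75.0%, Lakeside 72/109 = 66.1% → St. Luke's
Critical: St. Luke's 92/216 = 42.6%, Lakeside 5/17 = 29.4% → St. Luke's
Overall: St. Luke's 104/232 = 44.8%, Lakeside 77/126 = 61.1% → Lakeside
St. Luke's wins each case group but Lakeside wins overall — the comparison reverses. St. Luke's's patients skew toward critical, which has a lower base rate.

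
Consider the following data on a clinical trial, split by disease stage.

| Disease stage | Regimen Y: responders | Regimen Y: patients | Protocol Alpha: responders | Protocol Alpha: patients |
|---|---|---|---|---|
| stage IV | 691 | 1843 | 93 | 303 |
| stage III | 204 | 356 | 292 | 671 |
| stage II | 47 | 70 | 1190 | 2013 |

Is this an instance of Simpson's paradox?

Stage IV: Regimen Y 691/1843 = 37.5%, Protocol Alpha 93/303 = 30.7% → Regimen Y
Stage III: Regimen Y 204/356 = 57.3%, Protocol Alpha 292/671 = 43.5% → Regimen Y
Stage II: Regimen Y 47/70 = 67.1%, Protocol Alpha 1190/2013 = 59.1% → Regimen Y
Overall: Regimen Y 942/2269 = 41.5%, Protocol Alpha 1575/2987 = 52.7% → Protocol Alpha
Regimen Y wins each disease group but Protocol Alpha wins overall — the comparison reverses. Regimen Y's patients skew toward stage IV, which has a lower base rate.

Yes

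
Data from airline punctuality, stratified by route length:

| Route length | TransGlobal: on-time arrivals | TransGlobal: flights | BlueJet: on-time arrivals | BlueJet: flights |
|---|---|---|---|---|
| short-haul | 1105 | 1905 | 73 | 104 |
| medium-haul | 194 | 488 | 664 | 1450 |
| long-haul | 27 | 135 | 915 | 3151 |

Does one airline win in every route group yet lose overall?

Short-haul: TransGlobal 1105/1905 = 58.0%, BlueJet 73/104 = 70.2% → BlueJet
Medium-haul: TransGlobal 194/488 = 39.8%, BlueJet 664/1450 = 45.8% → BlueJet
Long-haul: TransGlobal 27/135 = 20.0%, BlueJet 915/3151 = 29.0% → BlueJet
Overall: TransGlobal 1326/2528 = 52.5%, BlueJet 1652/4705 = 35.1% → TransGlobal
BlueJet wins each route group but TransGlobal wins overall — the comparison reverses. BlueJet's flights skew toward long-haul, which has a lower base rate.

Yes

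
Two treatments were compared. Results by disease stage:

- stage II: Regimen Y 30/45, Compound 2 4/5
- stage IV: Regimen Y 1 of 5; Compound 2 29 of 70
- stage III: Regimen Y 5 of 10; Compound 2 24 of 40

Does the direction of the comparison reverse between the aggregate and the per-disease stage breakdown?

Stage II: Regimen Y 30/45 = 66.7%, Compound 2 4/5 = 80.0% → Compound 2
Stage IV: Regimen Y 1/5 = 20.0%, Compound 2 29/70 = 41.4% → Compound 2
Stage III: Regimen Y 5/10 = 50.0%, Compound 2 24/40 = 60.0% → Compound 2
Overall: Regimen Y 36/60 = 60.0%, Compound 2 57/115 = 49.6% → Regimen Y
Compound 2 wins each disease group but Regimen Y wins overall — the comparison reverses. Compound 2's patients skew toward stage IV, which has a lower base rate.

Yes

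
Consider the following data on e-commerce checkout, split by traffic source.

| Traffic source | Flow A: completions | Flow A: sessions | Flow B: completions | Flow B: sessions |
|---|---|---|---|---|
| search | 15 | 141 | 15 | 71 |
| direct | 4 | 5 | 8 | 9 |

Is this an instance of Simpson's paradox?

Search: Flow A 15/141 = 10.6%, Flow B 15/71 = 21.1% → Flow B
Direct: Flow A 4/5 = 80.0%, Flow B 8/9 = 88.9% → Flow B
Overall: Flow A 19/146 = 13.0%, Flow B 23/80 = 28.8% → Flow B
Flow B wins overall and in every traffic group — no reversal.

No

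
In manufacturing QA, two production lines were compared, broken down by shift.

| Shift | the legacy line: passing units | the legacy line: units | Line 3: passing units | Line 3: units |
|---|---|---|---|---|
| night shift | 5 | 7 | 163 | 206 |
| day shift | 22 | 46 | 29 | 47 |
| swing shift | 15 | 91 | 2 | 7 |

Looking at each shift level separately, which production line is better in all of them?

Night shift: the legacy line 5/7 = 71.4%, Line 3 163/206 = 79.1% → Line 3
Day shift: the legacy line 22/46 = 47.8%, Line 3 29/47 = 61.7% → Line 3
Swing shift: the legacy line 15/91 = 16.5%, Line 3 2/7 = 28.6% → Line 3
Line 3 has the higher rate in all 3 groups.

Line 3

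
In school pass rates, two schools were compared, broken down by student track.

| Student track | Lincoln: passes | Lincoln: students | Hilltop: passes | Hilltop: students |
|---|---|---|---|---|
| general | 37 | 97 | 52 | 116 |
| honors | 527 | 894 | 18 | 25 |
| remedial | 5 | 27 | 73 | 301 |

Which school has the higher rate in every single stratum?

Hilltop

General: Lincoln 37/97 = 38.1%, Hilltop 52/116 = 44.8% → Hilltop
Honors: Lincoln 527/894 = 58.9%, Hilltop 18/25 = 72.0% → Hilltop
Remedial: Lincoln 5/27 = 18.5%, Hilltop 73/301 = 24.3% → Hilltop
Hilltop has the higher rate in all 3 groups.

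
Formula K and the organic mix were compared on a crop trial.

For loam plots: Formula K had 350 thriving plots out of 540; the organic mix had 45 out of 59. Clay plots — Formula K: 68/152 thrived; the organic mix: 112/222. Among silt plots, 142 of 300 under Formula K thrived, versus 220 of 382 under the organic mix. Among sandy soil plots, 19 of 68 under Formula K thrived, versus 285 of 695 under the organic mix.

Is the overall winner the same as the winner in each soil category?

Loam: Formula K 350/540 = 64.8%, the organic mix 45/59 = 76.3% → the organic mix
Clay: Formula K 68/152 = 44.7%, the organic mix 112/222 = 50.5% → the organic mix
Silt: Formula K 142/300 = 47.3%, the organic mix 220/382 = 57.6% → the organic mix
Sandy soil: Formula K 19/68 = 27.9%, the organic mix 285/695 = 41.0% → the organic mix
Overall: Formula K 579/1060 = 54.6%, the organic mix 662/1358 = 48.7% → Formula K
The organic mix wins each soil group but Formula K wins overall — the comparison reverses. The organic mix's plots skew toward sandy soil, which has a lower base rate.

No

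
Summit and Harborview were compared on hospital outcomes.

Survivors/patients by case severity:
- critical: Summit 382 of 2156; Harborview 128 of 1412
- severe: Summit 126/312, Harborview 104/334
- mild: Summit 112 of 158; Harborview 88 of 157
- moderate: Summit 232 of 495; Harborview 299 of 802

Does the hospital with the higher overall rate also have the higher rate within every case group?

Critical: Summit 382/2156 = 17.7%, Harborview 128/1412 = 9.1% → Summit
Severe: Summit 126/312 = 40.4%, Harborview 104/334 = 31.1% → Summit
Mild: Summit 112/158 = 70.9%, Harborview 88/157 = 56.1% → Summit
Moderate: Summit 232/495 = 46.9%, Harborview 299/802 = 37.3% → Summit
Overall: Summit 852/3121 = 27.3%, Harborview 619/2705 = 22.9% → Summit
Summit wins overall and in every case group — no reversal.

Yes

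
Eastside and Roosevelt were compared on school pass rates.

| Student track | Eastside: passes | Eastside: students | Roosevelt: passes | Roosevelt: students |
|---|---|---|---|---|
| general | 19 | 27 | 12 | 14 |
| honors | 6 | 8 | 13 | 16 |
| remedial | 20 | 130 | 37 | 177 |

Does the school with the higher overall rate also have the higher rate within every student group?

General: Eastside 19/27 = 70.4%, Roosevelt 12/14 = 85.7% → Roosevelt
Honors: Eastside 6/8 = 75.0%, Roosevelt 13/16 = 81.2% → Roosevelt
Remedial: Eastside 20/130 = 15.4%, Roosevelt 37/177 = 20.9% → Roosevelt
Overall: Eastside 45/165 = 27.3%, Roosevelt 62/207 = 30.0% → Roosevelt
Roosevelt wins overall and in every student group — no reversal.

Yes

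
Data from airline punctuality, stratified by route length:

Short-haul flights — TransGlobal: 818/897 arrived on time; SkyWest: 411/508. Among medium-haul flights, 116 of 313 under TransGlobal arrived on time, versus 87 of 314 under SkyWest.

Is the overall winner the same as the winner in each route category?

Yes

Short-haul: TransGlobal 818/897 = 91.2%, SkyWest 411/508 = 80.9% → TransGlobal
Medium-haul: TransGlobal 116/313 = 37.1%, SkyWest 87/314 = 27.7% → TransGlobal
Overall: TransGlobal 934/1210 = 77.2%, SkyWest 498/822 = 60.6% → TransGlobal
TransGlobal wins overall and in every route group — no reversal.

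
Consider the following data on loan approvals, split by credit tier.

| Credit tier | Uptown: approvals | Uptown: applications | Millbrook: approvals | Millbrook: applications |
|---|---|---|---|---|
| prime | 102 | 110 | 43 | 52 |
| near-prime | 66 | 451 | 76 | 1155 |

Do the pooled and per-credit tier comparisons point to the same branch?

Yes

Prime: Uptown 102/110 = 92.7%, Millbrook 43/52 = 82.7% → Uptown
Near-prime: Uptown 66/451 = 14.6%, Millbrook 76/1155 = 6.6% → Uptown
Overall: Uptown 168/561 = 29.9%, Millbrook 119/1207 = 9.9% → Uptown
Uptown wins overall and in every credit group — no reversal.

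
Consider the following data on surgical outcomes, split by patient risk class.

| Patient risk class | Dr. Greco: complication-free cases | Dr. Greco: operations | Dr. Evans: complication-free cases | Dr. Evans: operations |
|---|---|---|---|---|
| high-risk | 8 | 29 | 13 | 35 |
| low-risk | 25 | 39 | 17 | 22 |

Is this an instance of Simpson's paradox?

High-risk: Dr. Greco 8/29 = 27.6%, Dr. Evans 13/35 = 37.1% → Dr. Evans
Low-risk: Dr. Greco 25/39 = 64.1%, Dr. Evans 17/22 = 77.3% → Dr. Evans
Overall: Dr. Greco 33/68 = 48.5%, Dr. Evans 30/57 = 52.6% → Dr. Evans
Dr. Evans wins overall and in every patient risk group — no reversal.

No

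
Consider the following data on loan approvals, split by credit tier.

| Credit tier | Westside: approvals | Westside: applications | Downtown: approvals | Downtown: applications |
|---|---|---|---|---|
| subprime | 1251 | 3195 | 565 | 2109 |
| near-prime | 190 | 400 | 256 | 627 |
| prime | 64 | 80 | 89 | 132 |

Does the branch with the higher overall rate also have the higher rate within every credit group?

Subprime: Westside 1251/3195 = 39.2%, Downtown 565/2109 = 26.8% → Westside
Near-prime: Westside 190/400 = 47.5%, Downtown 256/627 = 40.8% → Westside
Prime: Westside 64/80 = 80.0%, Downtown 89/132 = 67.4% → Westside
Overall: Westside 1505/3675 = 41.0%, Downtown 910/2868 = 31.7% → Westside
Westside wins overall and in every credit group — no reversal.

Yes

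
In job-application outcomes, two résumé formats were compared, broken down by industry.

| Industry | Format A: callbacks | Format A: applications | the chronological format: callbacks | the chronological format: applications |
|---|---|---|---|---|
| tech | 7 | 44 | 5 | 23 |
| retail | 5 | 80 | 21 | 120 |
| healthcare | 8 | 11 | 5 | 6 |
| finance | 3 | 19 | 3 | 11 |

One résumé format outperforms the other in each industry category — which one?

the chronological format

Tech: Format A 7/44 = 15.9%, the chronological format 5/23 = 21.7% → the chronological format
Retail: Format A 5/80 = 6.2%, the chronological format 21/120 = 17.5% → the chronological format
Healthcare: Format A 8/11 = 72.7%, the chronological format 5/6 = 83.3% → the chronological format
Finance: Format A 3/19 = 15.8%, the chronological format 3/11 = 27.3% → the chronological format
The chronological format has the higher rate in all 4 groups.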